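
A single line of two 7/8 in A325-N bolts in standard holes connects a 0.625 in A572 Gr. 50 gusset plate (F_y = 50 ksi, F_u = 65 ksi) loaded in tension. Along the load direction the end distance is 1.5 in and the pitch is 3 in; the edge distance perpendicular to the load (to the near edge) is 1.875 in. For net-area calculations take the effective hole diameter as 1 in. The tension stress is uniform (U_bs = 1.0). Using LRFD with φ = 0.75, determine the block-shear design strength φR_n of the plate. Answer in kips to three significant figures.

96.7 kips

Shear plane L_v = 1.5 + 1·3 = 4.5 in; A_gv = 4.5 × 0.625 = 2.812 in².
A_nv = (4.5 − 1.5·1) × 0.625 = 1.875 in².
A_nt = (1.875 − 0.5·1) × 0.625 = 0.8594 in².
0.6 F_u A_nv = 73.12 kips; 0.6 F_y A_gv = 84.38 kips → shear rupture governs the shear term.
R_n = 73.12 + 1.0 × 65 × 0.8594 = 129 kips.
Design strength φR_n = 0.75 × 129 = 96.7 kips.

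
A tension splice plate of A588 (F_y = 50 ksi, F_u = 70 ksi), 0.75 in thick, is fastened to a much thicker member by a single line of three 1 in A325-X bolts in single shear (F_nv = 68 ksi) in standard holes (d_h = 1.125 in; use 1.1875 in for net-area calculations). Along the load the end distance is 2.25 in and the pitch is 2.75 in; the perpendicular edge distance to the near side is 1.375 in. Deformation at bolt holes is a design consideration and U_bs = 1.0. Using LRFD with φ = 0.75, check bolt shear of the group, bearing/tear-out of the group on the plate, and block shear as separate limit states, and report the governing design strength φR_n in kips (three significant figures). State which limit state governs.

Bolt shear: A_b = π·1²/4 = 0.7854 in²; R_n = 68 × 0.7854 × 3 × 1 = 160.2 kips → 0.75 × 160.2 = 120 kips.
Bearing: edge l_c = 1.688, r_n = 106.3 kips; interior l_c = 1.625, r_n = 102.4 kips; R_n = 106.3 + 2·102.4 = 311.1 kips → 233 kips.
Block shear: A_gv = 5.812, A_nv = 3.586, A_nt = 0.5859 in²; R_n = min(0.6F_uA_nv, 0.6F_yA_gv) + U_bs·F_u·A_nt = 191.6 kips → 144 kips.
Bolt shear governs: 120 kips.

120 kips (bolt shear governs)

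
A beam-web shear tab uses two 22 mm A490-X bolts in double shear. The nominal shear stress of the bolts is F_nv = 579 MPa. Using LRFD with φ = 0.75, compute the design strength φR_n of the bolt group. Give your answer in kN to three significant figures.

A_b = π × 22² / 4 = 380.1 mm².
R_n = F_nv · A_b · n · n_s = 579 × 380.1 × 2 × 2 / 1000 = 880.4 kN.
Design strength φR_n = 0.75 × 880.4 = 660 kN.

660 kN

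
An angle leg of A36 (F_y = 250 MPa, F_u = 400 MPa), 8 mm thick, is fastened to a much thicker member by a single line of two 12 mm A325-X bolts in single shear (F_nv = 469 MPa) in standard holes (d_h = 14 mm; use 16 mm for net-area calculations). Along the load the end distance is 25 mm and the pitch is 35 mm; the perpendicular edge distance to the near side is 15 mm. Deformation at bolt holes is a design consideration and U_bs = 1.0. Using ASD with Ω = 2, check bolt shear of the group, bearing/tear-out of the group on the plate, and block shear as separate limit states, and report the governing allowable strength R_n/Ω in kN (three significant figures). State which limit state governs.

Bolt shear: A_b = π·12²/4 = 113.1 mm²; R_n = 469 × 113.1 × 2 × 1 / 1000 = 106.1 kN → 106.1 / 2 = 53 kN.
Bearing: edge l_c = 18, r_n = 69.12 kN; interior l_c = 21, r_n = 80.64 kN; R_n = 69.12 + 1·80.64 = 149.8 kN → 74.9 kN.
Block shear: A_gv = 480, A_nv = 288, A_nt = 56 mm²; R_n = min(0.6F_uA_nv, 0.6F_yA_gv) + U_bs·F_u·A_nt = 91.52 kN → 45.8 kN.
Block shear governs: 45.8 kN.

45.8 kN (block shear governs)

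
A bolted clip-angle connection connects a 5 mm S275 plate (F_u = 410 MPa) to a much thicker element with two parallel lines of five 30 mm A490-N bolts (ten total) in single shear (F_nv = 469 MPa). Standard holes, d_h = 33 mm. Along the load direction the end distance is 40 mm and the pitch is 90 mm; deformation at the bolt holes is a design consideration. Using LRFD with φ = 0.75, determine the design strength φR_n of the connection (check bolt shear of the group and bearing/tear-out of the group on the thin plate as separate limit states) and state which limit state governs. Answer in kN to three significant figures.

928 kN (bearing governs)

Bolt shear: A_b = π·30²/4 = 706.9 mm²; R_n = 469 × 706.9 × 10 × 1 / 1000 = 3315 kN → 0.75 × 3315 = 2490 kN.
Bearing (1.2 l_c t F_u ≤ 2.4 d t F_u): upper limit = 2.4·30·5·410 / 1000 = 147.6 kN.
  Edge l_c = 40 − 33/2 = 23.5 → r_n = 57.81 kN; interior l_c = 90 − 33 = 57 → r_n = 140.2 kN.
  R_n,bearing = 2·57.81 + 8·140.2 = 1237 kN → 0.75 × 1237 = 928 kN.
Bearing governs: 928 kN.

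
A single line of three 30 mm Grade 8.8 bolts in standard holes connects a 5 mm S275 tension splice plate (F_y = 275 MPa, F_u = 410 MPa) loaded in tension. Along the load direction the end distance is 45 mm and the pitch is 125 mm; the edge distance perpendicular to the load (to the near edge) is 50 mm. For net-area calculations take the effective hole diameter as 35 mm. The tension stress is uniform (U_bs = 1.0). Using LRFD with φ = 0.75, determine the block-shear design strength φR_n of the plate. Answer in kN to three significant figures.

232 kN

Shear plane L_v = 45 + 2·125 = 295 mm; A_gv = 295 × 5 = 1475 mm².
A_nv = (295 − 2.5·35) × 5 = 1038 mm².
A_nt = (50 − 0.5·35) × 5 = 162.5 mm².
0.6 F_u A_nv = 255.2 kN; 0.6 F_y A_gv = 243.4 kN → shear yielding governs the shear term.
R_n = 243.4 + 1.0 × 410 × 162.5 / 1000 = 310 kN.
Design strength φR_n = 0.75 × 310 = 232 kN.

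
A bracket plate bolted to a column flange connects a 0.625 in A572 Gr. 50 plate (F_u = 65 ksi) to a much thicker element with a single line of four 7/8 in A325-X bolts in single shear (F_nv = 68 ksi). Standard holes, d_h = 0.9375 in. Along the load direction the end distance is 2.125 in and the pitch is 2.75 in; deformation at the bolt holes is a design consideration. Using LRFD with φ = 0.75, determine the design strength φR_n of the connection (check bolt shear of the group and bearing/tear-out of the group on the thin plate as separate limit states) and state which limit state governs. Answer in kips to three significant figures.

123 kips (bolt shear governs)

Bolt shear: A_b = π·0.875²/4 = 0.6013 in²; R_n = 68 × 0.6013 × 4 × 1 = 163.6 kips → 0.75 × 163.6 = 123 kips.
Bearing (1.2 l_c t F_u ≤ 2.4 d t F_u): upper limit = 2.4·0.875·0.625·65 = 85.31 kips.
  Edge l_c = 2.125 − 0.9375/2 = 1.656 → r_n = 80.74 kips; interior l_c = 2.75 − 0.9375 = 1.812 → r_n = 85.31 kips.
  R_n,bearing = 1·80.74 + 3·85.31 = 336.7 kips → 0.75 × 336.7 = 253 kips.
Bolt shear governs: 123 kips.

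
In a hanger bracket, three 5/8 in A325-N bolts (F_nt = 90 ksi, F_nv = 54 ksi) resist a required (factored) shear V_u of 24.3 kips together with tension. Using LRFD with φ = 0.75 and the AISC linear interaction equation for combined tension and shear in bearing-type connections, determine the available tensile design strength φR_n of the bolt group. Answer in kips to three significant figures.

A_b = π·0.625²/4 = 0.3068 in²; f_rv = 24.3 / (3 × 0.3068) = 26.4 ksi.
F'_nt = 1.3 F_nt − (F_nt / φF_nv) f_rv = 1.3·90 − (90/(0.75·54))·26.4 = 58.33 ksi, capped at F_nt → F'_nt = 58.33 ksi.
R_n = F'_nt · A_b · n = 58.33 × 0.3068 × 3 = 53.69 kips.
Design strength φR_n = 0.75 × 53.69 = 40.3 kips.

40.3 kips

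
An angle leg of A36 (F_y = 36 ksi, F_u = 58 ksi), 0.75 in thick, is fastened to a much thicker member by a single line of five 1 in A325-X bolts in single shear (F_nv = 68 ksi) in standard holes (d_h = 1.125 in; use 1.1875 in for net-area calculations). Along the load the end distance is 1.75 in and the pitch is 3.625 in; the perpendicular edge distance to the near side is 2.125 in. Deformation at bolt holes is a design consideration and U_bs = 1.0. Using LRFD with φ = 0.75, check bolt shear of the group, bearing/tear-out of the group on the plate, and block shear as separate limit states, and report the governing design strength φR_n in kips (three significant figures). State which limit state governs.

200 kips (bolt shear governs)

Bolt shear: A_b = π·1²/4 = 0.7854 in²; R_n = 68 × 0.7854 × 5 × 1 = 267 kips → 0.75 × 267 = 200 kips.
Bearing: edge l_c = 1.188, r_n = 61.99 kips; interior l_c = 2.5, r_n = 104.4 kips; R_n = 61.99 + 4·104.4 = 479.6 kips → 360 kips.
Block shear: A_gv = 12.19, A_nv = 8.18, A_nt = 1.148 in²; R_n = min(0.6F_uA_nv, 0.6F_yA_gv) + U_bs·F_u·A_nt = 329.9 kips → 247 kips.
Bolt shear governs: 200 kips.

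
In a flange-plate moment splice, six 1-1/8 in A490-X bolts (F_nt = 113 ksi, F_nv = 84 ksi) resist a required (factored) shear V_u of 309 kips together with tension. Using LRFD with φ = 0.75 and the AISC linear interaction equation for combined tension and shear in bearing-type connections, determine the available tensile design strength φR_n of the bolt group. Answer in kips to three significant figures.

241 kips

A_b = π·1.125²/4 = 0.994 in²; f_rv = 309 / (6 × 0.994) = 51.81 ksi.
F'_nt = 1.3 F_nt − (F_nt / φF_nv) f_rv = 1.3·113 − (113/(0.75·84))·51.81 = 53.97 ksi, capped at F_nt → F'_nt = 53.97 ksi.
R_n = F'_nt · A_b · n = 53.97 × 0.994 × 6 = 321.9 kips.
Design strength φR_n = 0.75 × 321.9 = 241 kips.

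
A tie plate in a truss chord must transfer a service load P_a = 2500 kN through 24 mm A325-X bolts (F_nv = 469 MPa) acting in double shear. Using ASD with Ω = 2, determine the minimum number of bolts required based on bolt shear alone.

A_b = π·24²/4 = 452.4 mm².
Per-bolt allowable strength R_n/Ω = 469 × 452.4 × 2 / 1000 / 2 = 212.2 kN.
n ≥ 2500 / 212.2 = 11.78 → use 12 bolts.

12 bolts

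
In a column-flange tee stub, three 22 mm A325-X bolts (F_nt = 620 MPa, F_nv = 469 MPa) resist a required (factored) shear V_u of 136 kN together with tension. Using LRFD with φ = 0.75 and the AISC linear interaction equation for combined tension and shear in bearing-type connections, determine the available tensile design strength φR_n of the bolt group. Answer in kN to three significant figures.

A_b = π·22²/4 = 380.1 mm²; f_rv = 136 × 1000 / (3 × 380.1) = 119.3 MPa.
F'_nt = 1.3 F_nt − (F_nt / φF_nv) f_rv = 1.3·620 − (620/(0.75·469))·119.3 = 595.8 MPa, capped at F_nt → F'_nt = 595.8 MPa.
R_n = F'_nt · A_b · n = 595.8 × 380.1 × 3 / 1000 = 679.4 kN.
Design strength φR_n = 0.75 × 679.4 = 510 kN.

510 kN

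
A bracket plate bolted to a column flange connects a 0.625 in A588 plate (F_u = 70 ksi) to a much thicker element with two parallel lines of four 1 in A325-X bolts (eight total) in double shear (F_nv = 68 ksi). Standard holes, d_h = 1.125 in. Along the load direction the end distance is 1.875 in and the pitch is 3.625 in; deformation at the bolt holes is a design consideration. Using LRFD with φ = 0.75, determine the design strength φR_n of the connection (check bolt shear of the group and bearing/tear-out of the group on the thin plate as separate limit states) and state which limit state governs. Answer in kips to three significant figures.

Bolt shear: A_b = π·1²/4 = 0.7854 in²; R_n = 68 × 0.7854 × 8 × 2 = 854.5 kips → 0.75 × 854.5 = 641 kips.
Bearing (1.2 l_c t F_u ≤ 2.4 d t F_u): upper limit = 2.4·1·0.625·70 = 105 kips.
  Edge l_c = 1.875 − 1.125/2 = 1.312 → r_n = 68.91 kips; interior l_c = 3.625 − 1.125 = 2.5 → r_n = 105 kips.
  R_n,bearing = 2·68.91 + 6·105 = 767.8 kips → 0.75 × 767.8 = 576 kips.
Bearing governs: 576 kips.

576 kips (bearing governs)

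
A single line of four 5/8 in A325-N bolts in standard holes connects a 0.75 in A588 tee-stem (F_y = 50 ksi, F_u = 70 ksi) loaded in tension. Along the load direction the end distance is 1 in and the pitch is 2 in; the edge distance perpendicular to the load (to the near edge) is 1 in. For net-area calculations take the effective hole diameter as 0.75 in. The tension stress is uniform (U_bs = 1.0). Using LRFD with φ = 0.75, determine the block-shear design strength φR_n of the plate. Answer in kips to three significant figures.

Shear plane L_v = 1 + 3·2 = 7 in; A_gv = 7 × 0.75 = 5.25 in².
A_nv = (7 − 3.5·0.75) × 0.75 = 3.281 in².
A_nt = (1 − 0.5·0.75) × 0.75 = 0.4688 in².
0.6 F_u A_nv = 137.8 kips; 0.6 F_y A_gv = 157.5 kips → shear rupture governs the shear term.
R_n = 137.8 + 1.0 × 70 × 0.4688 = 170.6 kips.
Design strength φR_n = 0.75 × 170.6 = 128 kips.

128 kips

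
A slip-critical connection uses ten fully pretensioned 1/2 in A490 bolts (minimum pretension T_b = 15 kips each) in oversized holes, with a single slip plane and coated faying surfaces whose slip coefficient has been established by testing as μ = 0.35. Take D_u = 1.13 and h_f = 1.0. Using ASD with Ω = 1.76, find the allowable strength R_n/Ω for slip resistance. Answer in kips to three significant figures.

R_n = μ · D_u · h_f · T_b · n_s · n_b = 0.35 × 1.13 × 1.0 × 15 × 1 × 10 = 59.32 kips.
Allowable strength R_n/Ω = 59.32 / 1.76 = 33.7 kips.

33.7 kips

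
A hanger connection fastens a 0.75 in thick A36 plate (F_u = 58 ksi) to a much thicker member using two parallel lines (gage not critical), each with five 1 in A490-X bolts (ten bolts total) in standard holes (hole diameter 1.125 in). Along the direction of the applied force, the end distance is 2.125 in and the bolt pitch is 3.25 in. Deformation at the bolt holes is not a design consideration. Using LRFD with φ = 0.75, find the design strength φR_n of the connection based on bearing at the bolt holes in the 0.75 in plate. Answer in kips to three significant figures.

Per bolt r_n = 1.5 l_c t F_u ≤ 3.0 d t F_u; upper limit = 3.0 × 1 × 0.75 × 58 = 130.5 kips.
Edge bolt: l_c = 2.125 − 1.125/2 = 1.562 in → 1.5 × 1.562 × 0.75 × 58 = 102 → r_n = 102 kips.
Interior bolts: l_c = 3.25 − 1.125 = 2.125 in → 1.5 × 2.125 × 0.75 × 58 = 138.7 → r_n = 130.5 kips.
R_n = 2 × 102 + 8 × 130.5 = 1248 kips.
Design strength φR_n = 0.75 × 1248 = 936 kips.

936 kips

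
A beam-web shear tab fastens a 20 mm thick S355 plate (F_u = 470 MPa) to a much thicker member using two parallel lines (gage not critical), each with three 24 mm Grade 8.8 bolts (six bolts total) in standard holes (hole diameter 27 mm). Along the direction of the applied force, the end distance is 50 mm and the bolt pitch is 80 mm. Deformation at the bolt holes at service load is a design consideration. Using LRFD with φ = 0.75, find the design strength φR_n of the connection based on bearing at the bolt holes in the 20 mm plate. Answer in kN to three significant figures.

2240 kN

Per bolt r_n = 1.2 l_c t F_u ≤ 2.4 d t F_u; upper limit = 2.4 × 24 × 20 × 470 / 1000 = 541.4 kN.
Edge bolt: l_c = 50 − 27/2 = 36.5 mm → 1.2 × 36.5 × 20 × 470 / 1000 = 411.7 → r_n = 411.7 kN.
Interior bolts: l_c = 80 − 27 = 53 mm → 1.2 × 53 × 20 × 470 / 1000 = 597.8 → r_n = 541.4 kN.
R_n = 2 × 411.7 + 4 × 541.4 = 2989 kN.
Design strength φR_n = 0.75 × 2989 = 2240 kN.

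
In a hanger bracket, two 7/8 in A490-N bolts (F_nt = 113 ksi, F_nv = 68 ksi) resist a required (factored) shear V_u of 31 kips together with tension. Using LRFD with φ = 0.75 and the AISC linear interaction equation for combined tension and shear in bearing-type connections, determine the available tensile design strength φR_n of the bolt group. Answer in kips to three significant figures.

A_b = π·0.875²/4 = 0.6013 in²; f_rv = 31 / (2 × 0.6013) = 25.78 ksi.
F'_nt = 1.3 F_nt − (F_nt / φF_nv) f_rv = 1.3·113 − (113/(0.75·68))·25.78 = 89.79 ksi, capped at F_nt → F'_nt = 89.79 ksi.
R_n = F'_nt · A_b · n = 89.79 × 0.6013 × 2 = 108 kips.
Design strength φR_n = 0.75 × 108 = 81 kips.

81 kips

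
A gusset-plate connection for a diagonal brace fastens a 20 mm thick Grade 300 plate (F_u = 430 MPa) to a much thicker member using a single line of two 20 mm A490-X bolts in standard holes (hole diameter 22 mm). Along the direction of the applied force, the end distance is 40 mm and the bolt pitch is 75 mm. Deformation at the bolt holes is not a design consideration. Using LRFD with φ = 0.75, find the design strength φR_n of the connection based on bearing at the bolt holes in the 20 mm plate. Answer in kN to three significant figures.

Per bolt r_n = 1.5 l_c t F_u ≤ 3.0 d t F_u; upper limit = 3.0 × 20 × 20 × 430 / 1000 = 516 kN.
Edge bolt: l_c = 40 − 22/2 = 29 mm → 1.5 × 29 × 20 × 430 / 1000 = 374.1 → r_n = 374.1 kN.
Interior bolts: l_c = 75 − 22 = 53 mm → 1.5 × 53 × 20 × 430 / 1000 = 683.7 → r_n = 516 kN.
R_n = 1 × 374.1 + 1 × 516 = 890.1 kN.
Design strength φR_n = 0.75 × 890.1 = 668 kN.

668 kN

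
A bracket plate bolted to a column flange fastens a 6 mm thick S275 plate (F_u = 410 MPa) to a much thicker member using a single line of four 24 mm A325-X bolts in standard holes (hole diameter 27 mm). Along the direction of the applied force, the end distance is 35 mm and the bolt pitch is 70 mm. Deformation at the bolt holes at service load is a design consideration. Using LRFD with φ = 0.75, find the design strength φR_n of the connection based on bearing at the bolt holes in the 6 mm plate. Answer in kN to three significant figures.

333 kN

Per bolt r_n = 1.2 l_c t F_u ≤ 2.4 d t F_u; upper limit = 2.4 × 24 × 6 × 410 / 1000 = 141.7 kN.
Edge bolt: l_c = 35 − 27/2 = 21.5 mm → 1.2 × 21.5 × 6 × 410 / 1000 = 63.47 → r_n = 63.47 kN.
Interior bolts: l_c = 70 − 27 = 43 mm → 1.2 × 43 × 6 × 410 / 1000 = 126.9 → r_n = 126.9 kN.
R_n = 1 × 63.47 + 3 × 126.9 = 444.3 kN.
Design strength φR_n = 0.75 × 444.3 = 333 kN.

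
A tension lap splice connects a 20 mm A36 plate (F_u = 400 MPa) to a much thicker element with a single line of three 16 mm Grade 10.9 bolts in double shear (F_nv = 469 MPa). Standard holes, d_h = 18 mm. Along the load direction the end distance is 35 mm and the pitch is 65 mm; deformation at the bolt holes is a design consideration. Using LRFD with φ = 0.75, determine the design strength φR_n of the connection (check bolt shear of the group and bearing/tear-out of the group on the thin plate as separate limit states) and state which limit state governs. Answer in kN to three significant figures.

424 kN (bolt shear governs)

Bolt shear: A_b = π·16²/4 = 201.1 mm²; R_n = 469 × 201.1 × 3 × 2 / 1000 = 565.8 kN → 0.75 × 565.8 = 424 kN.
Bearing (1.2 l_c t F_u ≤ 2.4 d t F_u): upper limit = 2.4·16·20·400 / 1000 = 307.2 kN.
  Edge l_c = 35 − 18/2 = 26 → r_n = 249.6 kN; interior l_c = 65 − 18 = 47 → r_n = 307.2 kN.
  R_n,bearing = 1·249.6 + 2·307.2 = 864 kN → 0.75 × 864 = 648 kN.
Bolt shear governs: 424 kN.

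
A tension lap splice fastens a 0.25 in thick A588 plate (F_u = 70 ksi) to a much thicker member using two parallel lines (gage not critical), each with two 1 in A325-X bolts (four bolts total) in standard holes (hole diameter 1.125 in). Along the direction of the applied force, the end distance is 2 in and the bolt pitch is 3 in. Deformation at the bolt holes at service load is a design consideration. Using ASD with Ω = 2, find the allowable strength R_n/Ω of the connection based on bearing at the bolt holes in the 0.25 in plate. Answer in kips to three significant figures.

69.6 kips

Per bolt r_n = 1.2 l_c t F_u ≤ 2.4 d t F_u; upper limit = 2.4 × 1 × 0.25 × 70 = 42 kips.
Edge bolt: l_c = 2 − 1.125/2 = 1.438 in → 1.2 × 1.438 × 0.25 × 70 = 30.19 → r_n = 30.19 kips.
Interior bolts: l_c = 3 − 1.125 = 1.875 in → 1.2 × 1.875 × 0.25 × 70 = 39.38 → r_n = 39.38 kips.
R_n = 2 × 30.19 + 2 × 39.38 = 139.1 kips.
Allowable strength R_n/Ω = 139.1 / 2 = 69.6 kips.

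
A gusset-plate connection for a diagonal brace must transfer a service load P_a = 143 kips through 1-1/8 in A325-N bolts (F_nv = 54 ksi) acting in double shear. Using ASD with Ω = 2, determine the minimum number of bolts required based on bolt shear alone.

3 bolts

A_b = π·1.125²/4 = 0.994 in².
Per-bolt allowable strength R_n/Ω = 54 × 0.994 × 2 / 2 = 53.68 kips.
n ≥ 143 / 53.68 = 2.664 → use 3 bolts.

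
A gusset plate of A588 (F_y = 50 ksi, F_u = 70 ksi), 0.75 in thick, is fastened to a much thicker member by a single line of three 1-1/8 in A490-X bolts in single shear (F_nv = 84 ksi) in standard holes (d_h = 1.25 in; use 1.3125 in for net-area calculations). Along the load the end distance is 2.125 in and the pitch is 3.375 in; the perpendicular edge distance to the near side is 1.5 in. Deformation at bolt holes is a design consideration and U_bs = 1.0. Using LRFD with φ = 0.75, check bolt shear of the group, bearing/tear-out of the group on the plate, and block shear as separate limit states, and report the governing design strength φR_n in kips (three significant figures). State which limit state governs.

165 kips (block shear governs)

Bolt shear: A_b = π·1.125²/4 = 0.994 in²; R_n = 84 × 0.994 × 3 × 1 = 250.5 kips → 0.75 × 250.5 = 188 kips.
Bearing: edge l_c = 1.5, r_n = 94.5 kips; interior l_c = 2.125, r_n = 133.9 kips; R_n = 94.5 + 2·133.9 = 362.2 kips → 272 kips.
Block shear: A_gv = 6.656, A_nv = 4.195, A_nt = 0.6328 in²; R_n = min(0.6F_uA_nv, 0.6F_yA_gv) + U_bs·F_u·A_nt = 220.5 kips → 165 kips.
Block shear governs: 165 kips.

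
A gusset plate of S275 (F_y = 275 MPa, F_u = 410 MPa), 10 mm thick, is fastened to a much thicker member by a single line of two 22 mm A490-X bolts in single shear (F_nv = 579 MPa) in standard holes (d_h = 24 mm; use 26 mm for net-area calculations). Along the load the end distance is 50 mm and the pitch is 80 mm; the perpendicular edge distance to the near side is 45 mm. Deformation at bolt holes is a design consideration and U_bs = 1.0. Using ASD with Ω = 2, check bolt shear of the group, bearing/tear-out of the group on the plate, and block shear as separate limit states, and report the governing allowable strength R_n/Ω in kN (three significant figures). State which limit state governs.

173 kN (block shear governs)

Bolt shear: A_b = π·22²/4 = 380.1 mm²; R_n = 579 × 380.1 × 2 × 1 / 1000 = 440.2 kN → 440.2 / 2 = 220 kN.
Bearing: edge l_c = 38, r_n = 187 kN; interior l_c = 56, r_n = 216.5 kN; R_n = 187 + 1·216.5 = 403.4 kN → 202 kN.
Block shear: A_gv = 1300, A_nv = 910, A_nt = 320 mm²; R_n = min(0.6F_uA_nv, 0.6F_yA_gv) + U_bs·F_u·A_nt = 345.7 kN → 173 kN.
Block shear governs: 173 kN.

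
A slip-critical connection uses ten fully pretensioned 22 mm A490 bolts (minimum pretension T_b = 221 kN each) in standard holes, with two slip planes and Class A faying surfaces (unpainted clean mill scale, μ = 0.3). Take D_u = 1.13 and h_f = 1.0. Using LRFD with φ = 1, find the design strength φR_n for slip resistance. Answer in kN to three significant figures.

R_n = μ · D_u · h_f · T_b · n_s · n_b = 0.3 × 1.13 × 1.0 × 221 × 2 × 10 = 1498 kN.
Design strength φR_n = 1 × 1498 = 1500 kN.

1500 kN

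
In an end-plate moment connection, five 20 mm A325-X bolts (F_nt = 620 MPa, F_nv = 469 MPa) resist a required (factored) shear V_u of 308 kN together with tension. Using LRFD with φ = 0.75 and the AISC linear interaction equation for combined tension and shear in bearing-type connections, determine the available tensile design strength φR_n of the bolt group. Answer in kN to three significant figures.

A_b = π·20²/4 = 314.2 mm²; f_rv = 308 × 1000 / (5 × 314.2) = 196.1 MPa.
F'_nt = 1.3 F_nt − (F_nt / φF_nv) f_rv = 1.3·620 − (620/(0.75·469))·196.1 = 460.4 MPa, capped at F_nt → F'_nt = 460.4 MPa.
R_n = F'_nt · A_b · n = 460.4 × 314.2 × 5 / 1000 = 723.2 kN.
Design strength φR_n = 0.75 × 723.2 = 542 kN.

542 kN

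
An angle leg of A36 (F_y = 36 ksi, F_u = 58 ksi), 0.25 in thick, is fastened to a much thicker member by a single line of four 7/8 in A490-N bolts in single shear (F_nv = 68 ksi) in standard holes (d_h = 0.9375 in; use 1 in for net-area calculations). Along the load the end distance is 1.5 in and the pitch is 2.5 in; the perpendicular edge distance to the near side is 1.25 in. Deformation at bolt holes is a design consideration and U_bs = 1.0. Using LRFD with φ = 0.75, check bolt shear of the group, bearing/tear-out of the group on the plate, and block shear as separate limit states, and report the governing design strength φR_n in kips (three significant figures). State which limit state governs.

44 kips (block shear governs)

Bolt shear: A_b = π·0.875²/4 = 0.6013 in²; R_n = 68 × 0.6013 × 4 × 1 = 163.6 kips → 0.75 × 163.6 = 123 kips.
Bearing: edge l_c = 1.031, r_n = 17.94 kips; interior l_c = 1.562, r_n = 27.19 kips; R_n = 17.94 + 3·27.19 = 99.51 kips → 74.6 kips.
Block shear: A_gv = 2.25, A_nv = 1.375, A_nt = 0.1875 in²; R_n = min(0.6F_uA_nv, 0.6F_yA_gv) + U_bs·F_u·A_nt = 58.72 kips → 44 kips.
Block shear governs: 44 kips.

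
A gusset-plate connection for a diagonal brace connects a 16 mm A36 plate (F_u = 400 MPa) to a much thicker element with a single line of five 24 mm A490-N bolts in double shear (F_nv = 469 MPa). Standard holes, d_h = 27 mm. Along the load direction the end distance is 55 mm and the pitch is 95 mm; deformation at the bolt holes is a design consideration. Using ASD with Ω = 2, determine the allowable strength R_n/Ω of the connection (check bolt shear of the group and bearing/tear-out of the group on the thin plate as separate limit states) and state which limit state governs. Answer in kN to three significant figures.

Bolt shear: A_b = π·24²/4 = 452.4 mm²; R_n = 469 × 452.4 × 5 × 2 / 1000 = 2122 kN → 2122 / 2 = 1060 kN.
Bearing (1.2 l_c t F_u ≤ 2.4 d t F_u): upper limit = 2.4·24·16·400 / 1000 = 368.6 kN.
  Edge l_c = 55 − 27/2 = 41.5 → r_n = 318.7 kN; interior l_c = 95 − 27 = 68 → r_n = 368.6 kN.
  R_n,bearing = 1·318.7 + 4·368.6 = 1793 kN → 1793 / 2 = 897 kN.
Bearing governs: 897 kN.

897 kN (bearing governs)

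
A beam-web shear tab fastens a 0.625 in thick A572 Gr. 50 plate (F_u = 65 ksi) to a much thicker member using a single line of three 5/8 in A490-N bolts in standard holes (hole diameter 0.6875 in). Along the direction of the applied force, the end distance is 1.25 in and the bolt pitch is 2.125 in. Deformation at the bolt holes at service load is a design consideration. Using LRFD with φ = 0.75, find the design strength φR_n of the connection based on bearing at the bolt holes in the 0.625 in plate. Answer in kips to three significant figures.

Per bolt r_n = 1.2 l_c t F_u ≤ 2.4 d t F_u; upper limit = 2.4 × 0.625 × 0.625 × 65 = 60.94 kips.
Edge bolt: l_c = 1.25 − 0.6875/2 = 0.9062 in → 1.2 × 0.9062 × 0.625 × 65 = 44.18 → r_n = 44.18 kips.
Interior bolts: l_c = 2.125 − 0.6875 = 1.438 in → 1.2 × 1.438 × 0.625 × 65 = 70.08 → r_n = 60.94 kips.
R_n = 1 × 44.18 + 2 × 60.94 = 166.1 kips.
Design strength φR_n = 0.75 × 166.1 = 125 kips.

125 kips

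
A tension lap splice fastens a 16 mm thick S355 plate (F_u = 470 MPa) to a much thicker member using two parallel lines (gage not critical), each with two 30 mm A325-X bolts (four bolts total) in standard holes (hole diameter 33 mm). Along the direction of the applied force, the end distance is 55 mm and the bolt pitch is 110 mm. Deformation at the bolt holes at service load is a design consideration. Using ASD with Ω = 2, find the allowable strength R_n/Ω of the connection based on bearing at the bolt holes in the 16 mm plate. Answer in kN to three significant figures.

Per bolt r_n = 1.2 l_c t F_u ≤ 2.4 d t F_u; upper limit = 2.4 × 30 × 16 × 470 / 1000 = 541.4 kN.
Edge bolt: l_c = 55 − 33/2 = 38.5 mm → 1.2 × 38.5 × 16 × 470 / 1000 = 347.4 → r_n = 347.4 kN.
Interior bolts: l_c = 110 − 33 = 77 mm → 1.2 × 77 × 16 × 470 / 1000 = 694.8 → r_n = 541.4 kN.
R_n = 2 × 347.4 + 2 × 541.4 = 1778 kN.
Allowable strength R_n/Ω = 1778 / 2 = 889 kN.

889 kN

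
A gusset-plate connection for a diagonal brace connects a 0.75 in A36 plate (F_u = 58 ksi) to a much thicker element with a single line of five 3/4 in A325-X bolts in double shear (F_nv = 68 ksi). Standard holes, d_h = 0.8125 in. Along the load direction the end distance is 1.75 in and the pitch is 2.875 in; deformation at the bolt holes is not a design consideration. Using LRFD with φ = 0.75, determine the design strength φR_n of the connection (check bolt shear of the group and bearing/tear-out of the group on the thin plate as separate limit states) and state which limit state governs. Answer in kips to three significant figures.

225 kips (bolt shear governs)

Bolt shear: A_b = π·0.75²/4 = 0.4418 in²; R_n = 68 × 0.4418 × 5 × 2 = 300.4 kips → 0.75 × 300.4 = 225 kips.
Bearing (1.5 l_c t F_u ≤ 3.0 d t F_u): upper limit = 3.0·0.75·0.75·58 = 97.88 kips.
  Edge l_c = 1.75 − 0.8125/2 = 1.344 → r_n = 87.68 kips; interior l_c = 2.875 − 0.8125 = 2.062 → r_n = 97.88 kips.
  R_n,bearing = 1·87.68 + 4·97.88 = 479.2 kips → 0.75 × 479.2 = 359 kips.
Bolt shear governs: 225 kips.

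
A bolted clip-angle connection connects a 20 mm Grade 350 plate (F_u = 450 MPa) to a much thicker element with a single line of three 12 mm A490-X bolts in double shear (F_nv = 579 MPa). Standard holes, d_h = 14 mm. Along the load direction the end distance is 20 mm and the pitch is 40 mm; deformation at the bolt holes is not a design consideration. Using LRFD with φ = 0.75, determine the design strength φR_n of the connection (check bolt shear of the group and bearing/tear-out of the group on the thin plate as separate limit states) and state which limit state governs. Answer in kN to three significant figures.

295 kN (bolt shear governs)

Bolt shear: A_b = π·12²/4 = 113.1 mm²; R_n = 579 × 113.1 × 3 × 2 / 1000 = 392.9 kN → 0.75 × 392.9 = 295 kN.
Bearing (1.5 l_c t F_u ≤ 3.0 d t F_u): upper limit = 3.0·12·20·450 / 1000 = 324 kN.
  Edge l_c = 20 − 14/2 = 13 → r_n = 175.5 kN; interior l_c = 40 − 14 = 26 → r_n = 324 kN.
  R_n,bearing = 1·175.5 + 2·324 = 823.5 kN → 0.75 × 823.5 = 618 kN.
Bolt shear governs: 295 kN.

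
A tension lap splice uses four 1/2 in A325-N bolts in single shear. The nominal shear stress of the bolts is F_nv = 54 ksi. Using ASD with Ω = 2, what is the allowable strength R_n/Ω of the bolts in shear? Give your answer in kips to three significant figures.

21.2 kips

A_b = π × 0.5² / 4 = 0.1963 in².
R_n = F_nv · A_b · n · n_s = 54 × 0.1963 × 4 × 1 = 42.41 kips.
Allowable strength R_n/Ω = 42.41 / 2 = 21.2 kips.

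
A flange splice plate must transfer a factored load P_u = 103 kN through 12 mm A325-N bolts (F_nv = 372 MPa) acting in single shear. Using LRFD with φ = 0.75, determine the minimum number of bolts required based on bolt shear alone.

4 bolts

A_b = π·12²/4 = 113.1 mm².
Per-bolt design strength φR_n = 0.75 × 372 × 113.1 × 1 / 1000 = 31.55 kN.
n ≥ 103 / 31.55 = 3.264 → use 4 bolts.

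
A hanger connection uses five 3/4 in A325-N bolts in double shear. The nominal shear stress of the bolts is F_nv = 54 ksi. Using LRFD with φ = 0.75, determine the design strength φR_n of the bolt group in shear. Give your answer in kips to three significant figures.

A_b = π × 0.75² / 4 = 0.4418 in².
R_n = F_nv · A_b · n · n_s = 54 × 0.4418 × 5 × 2 = 238.6 kips.
Design strength φR_n = 0.75 × 238.6 = 179 kips.

179 kips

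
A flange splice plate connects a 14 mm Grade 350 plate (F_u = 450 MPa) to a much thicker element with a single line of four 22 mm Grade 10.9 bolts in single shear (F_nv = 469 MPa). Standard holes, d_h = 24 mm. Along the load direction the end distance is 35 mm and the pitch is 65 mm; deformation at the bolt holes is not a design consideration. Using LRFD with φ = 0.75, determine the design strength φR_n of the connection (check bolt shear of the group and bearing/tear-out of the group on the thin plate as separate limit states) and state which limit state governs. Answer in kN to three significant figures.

Bolt shear: A_b = π·22²/4 = 380.1 mm²; R_n = 469 × 380.1 × 4 × 1 / 1000 = 713.1 kN → 0.75 × 713.1 = 535 kN.
Bearing (1.5 l_c t F_u ≤ 3.0 d t F_u): upper limit = 3.0·22·14·450 / 1000 = 415.8 kN.
  Edge l_c = 35 − 24/2 = 23 → r_n = 217.3 kN; interior l_c = 65 − 24 = 41 → r_n = 387.4 kN.
  R_n,bearing = 1·217.3 + 3·387.4 = 1380 kN → 0.75 × 1380 = 1030 kN.
Bolt shear governs: 535 kN.

535 kN (bolt shear governs)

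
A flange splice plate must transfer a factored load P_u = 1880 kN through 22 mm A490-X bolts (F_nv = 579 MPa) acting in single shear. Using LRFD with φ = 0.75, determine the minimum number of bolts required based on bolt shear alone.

12 bolts

A_b = π·22²/4 = 380.1 mm².
Per-bolt design strength φR_n = 0.75 × 579 × 380.1 × 1 / 1000 = 165.1 kN.
n ≥ 1880 / 165.1 = 11.39 → use 12 bolts.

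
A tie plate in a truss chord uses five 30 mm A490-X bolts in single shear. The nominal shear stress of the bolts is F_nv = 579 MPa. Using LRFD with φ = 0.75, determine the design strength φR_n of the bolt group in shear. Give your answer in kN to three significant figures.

1530 kN

A_b = π × 30² / 4 = 706.9 mm².
R_n = F_nv · A_b · n · n_s = 579 × 706.9 × 5 × 1 / 1000 = 2046 kN.
Design strength φR_n = 0.75 × 2046 = 1530 kN.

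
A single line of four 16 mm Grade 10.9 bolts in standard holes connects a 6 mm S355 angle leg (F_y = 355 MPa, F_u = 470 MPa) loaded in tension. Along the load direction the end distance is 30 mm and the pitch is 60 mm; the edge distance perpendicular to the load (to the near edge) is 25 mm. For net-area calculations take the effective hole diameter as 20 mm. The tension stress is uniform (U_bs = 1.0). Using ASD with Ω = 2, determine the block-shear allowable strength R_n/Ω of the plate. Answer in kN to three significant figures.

Shear plane L_v = 30 + 3·60 = 210 mm; A_gv = 210 × 6 = 1260 mm².
A_nv = (210 − 3.5·20) × 6 = 840 mm².
A_nt = (25 − 0.5·20) × 6 = 90 mm².
0.6 F_u A_nv = 236.9 kN; 0.6 F_y A_gv = 268.4 kN → shear rupture governs the shear term.
R_n = 236.9 + 1.0 × 470 × 90 / 1000 = 279.2 kN.
Allowable strength R_n/Ω = 279.2 / 2 = 140 kN.

140 kN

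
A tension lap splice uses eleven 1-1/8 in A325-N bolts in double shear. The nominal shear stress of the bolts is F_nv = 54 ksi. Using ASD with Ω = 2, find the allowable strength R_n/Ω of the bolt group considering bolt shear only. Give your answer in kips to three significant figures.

A_b = π × 1.125² / 4 = 0.994 in².
R_n = F_nv · A_b · n · n_s = 54 × 0.994 × 11 × 2 = 1181 kips.
Allowable strength R_n/Ω = 1181 / 2 = 590 kips.

590 kips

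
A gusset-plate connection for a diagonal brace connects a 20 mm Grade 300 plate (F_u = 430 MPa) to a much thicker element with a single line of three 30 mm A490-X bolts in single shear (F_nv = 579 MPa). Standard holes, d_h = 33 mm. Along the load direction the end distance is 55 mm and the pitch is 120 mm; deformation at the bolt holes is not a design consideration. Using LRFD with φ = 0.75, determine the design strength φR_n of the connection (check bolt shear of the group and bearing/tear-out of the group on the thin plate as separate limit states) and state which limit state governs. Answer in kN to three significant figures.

Bolt shear: A_b = π·30²/4 = 706.9 mm²; R_n = 579 × 706.9 × 3 × 1 / 1000 = 1228 kN → 0.75 × 1228 = 921 kN.
Bearing (1.5 l_c t F_u ≤ 3.0 d t F_u): upper limit = 3.0·30·20·430 / 1000 = 774 kN.
  Edge l_c = 55 − 33/2 = 38.5 → r_n = 496.7 kN; interior l_c = 120 − 33 = 87 → r_n = 774 kN.
  R_n,bearing = 1·496.7 + 2·774 = 2045 kN → 0.75 × 2045 = 1530 kN.
Bolt shear governs: 921 kN.

921 kN (bolt shear governs)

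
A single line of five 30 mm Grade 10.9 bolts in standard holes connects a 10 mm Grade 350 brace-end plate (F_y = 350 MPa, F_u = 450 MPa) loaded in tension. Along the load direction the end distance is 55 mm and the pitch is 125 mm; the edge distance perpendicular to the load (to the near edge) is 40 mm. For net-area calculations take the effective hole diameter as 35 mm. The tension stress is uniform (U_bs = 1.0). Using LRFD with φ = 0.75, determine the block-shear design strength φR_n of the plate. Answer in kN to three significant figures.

881 kN

Shear plane L_v = 55 + 4·125 = 555 mm; A_gv = 555 × 10 = 5550 mm².
A_nv = (555 − 4.5·35) × 10 = 3975 mm².
A_nt = (40 − 0.5·35) × 10 = 225 mm².
0.6 F_u A_nv = 1073 kN; 0.6 F_y A_gv = 1166 kN → shear rupture governs the shear term.
R_n = 1073 + 1.0 × 450 × 225 / 1000 = 1174 kN.
Design strength φR_n = 0.75 × 1174 = 881 kN.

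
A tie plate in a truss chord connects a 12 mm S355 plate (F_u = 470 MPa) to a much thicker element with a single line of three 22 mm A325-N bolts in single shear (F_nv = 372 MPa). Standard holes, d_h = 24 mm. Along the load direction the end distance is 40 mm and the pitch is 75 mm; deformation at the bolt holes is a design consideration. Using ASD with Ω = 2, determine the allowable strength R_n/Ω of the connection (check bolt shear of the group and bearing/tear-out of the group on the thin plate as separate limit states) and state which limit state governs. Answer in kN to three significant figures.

Bolt shear: A_b = π·22²/4 = 380.1 mm²; R_n = 372 × 380.1 × 3 × 1 / 1000 = 424.2 kN → 424.2 / 2 = 212 kN.
Bearing (1.2 l_c t F_u ≤ 2.4 d t F_u): upper limit = 2.4·22·12·470 / 1000 = 297.8 kN.
  Edge l_c = 40 − 24/2 = 28 → r_n = 189.5 kN; interior l_c = 75 − 24 = 51 → r_n = 297.8 kN.
  R_n,bearing = 1·189.5 + 2·297.8 = 785.1 kN → 785.1 / 2 = 393 kN.
Bolt shear governs: 212 kN.

212 kN (bolt shear governs)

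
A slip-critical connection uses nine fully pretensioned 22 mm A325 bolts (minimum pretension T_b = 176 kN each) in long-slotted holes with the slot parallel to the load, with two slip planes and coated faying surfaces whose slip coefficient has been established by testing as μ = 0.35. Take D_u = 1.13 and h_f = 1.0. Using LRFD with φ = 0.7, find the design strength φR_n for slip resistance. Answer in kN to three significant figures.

877 kN

R_n = μ · D_u · h_f · T_b · n_s · n_b = 0.35 × 1.13 × 1.0 × 176 × 2 × 9 = 1253 kN.
Design strength φR_n = 0.7 × 1253 = 877 kN.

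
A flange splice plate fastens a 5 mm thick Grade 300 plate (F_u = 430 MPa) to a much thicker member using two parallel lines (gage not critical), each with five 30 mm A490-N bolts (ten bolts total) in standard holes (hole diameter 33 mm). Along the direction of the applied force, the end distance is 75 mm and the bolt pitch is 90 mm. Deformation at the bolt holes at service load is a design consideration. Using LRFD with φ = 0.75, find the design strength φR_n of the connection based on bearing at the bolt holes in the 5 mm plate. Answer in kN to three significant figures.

1110 kN

Per bolt r_n = 1.2 l_c t F_u ≤ 2.4 d t F_u; upper limit = 2.4 × 30 × 5 × 430 / 1000 = 154.8 kN.
Edge bolt: l_c = 75 − 33/2 = 58.5 mm → 1.2 × 58.5 × 5 × 430 / 1000 = 150.9 → r_n = 150.9 kN.
Interior bolts: l_c = 90 − 33 = 57 mm → 1.2 × 57 × 5 × 430 / 1000 = 147.1 → r_n = 147.1 kN.
R_n = 2 × 150.9 + 8 × 147.1 = 1478 kN.
Design strength φR_n = 0.75 × 1478 = 1110 kN.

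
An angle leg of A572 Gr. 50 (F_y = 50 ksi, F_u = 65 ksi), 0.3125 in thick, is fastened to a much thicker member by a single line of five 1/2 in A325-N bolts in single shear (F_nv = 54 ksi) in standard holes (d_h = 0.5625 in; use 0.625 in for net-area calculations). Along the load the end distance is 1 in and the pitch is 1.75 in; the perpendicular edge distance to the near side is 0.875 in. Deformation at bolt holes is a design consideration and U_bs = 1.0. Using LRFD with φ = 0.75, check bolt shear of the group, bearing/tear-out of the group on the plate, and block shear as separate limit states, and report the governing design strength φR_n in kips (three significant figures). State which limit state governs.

39.8 kips (bolt shear governs)

Bolt shear: A_b = π·0.5²/4 = 0.1963 in²; R_n = 54 × 0.1963 × 5 × 1 = 53.01 kips → 0.75 × 53.01 = 39.8 kips.
Bearing: edge l_c = 0.7188, r_n = 17.52 kips; interior l_c = 1.188, r_n = 24.38 kips; R_n = 17.52 + 4·24.38 = 115 kips → 86.3 kips.
Block shear: A_gv = 2.5, A_nv = 1.621, A_nt = 0.1758 in²; R_n = min(0.6F_uA_nv, 0.6F_yA_gv) + U_bs·F_u·A_nt = 74.65 kips → 56 kips.
Bolt shear governs: 39.8 kips.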